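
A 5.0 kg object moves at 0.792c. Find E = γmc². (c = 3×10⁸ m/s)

γ = 1/√(1 - 0.792²) = 1.638
mc² = 5.0 × (3×10⁸)² = 4.500×10¹⁷ J
E = γmc² = 1.638 × 4.500×10¹⁷ = 7.371×10¹⁷ J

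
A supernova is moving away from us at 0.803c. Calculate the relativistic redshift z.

β = 0.803
(1+β)/(1-β) = 1.803/0.197 = 9.152
√(9.152) = 3.025
z = 3.025 - 1 = 2.025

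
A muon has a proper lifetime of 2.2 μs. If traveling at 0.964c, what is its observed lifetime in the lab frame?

Proper lifetime τ₀ = 2.2 μs
γ = 1/√(1 - 0.964²) = 3.761
τ = γτ₀ = 3.761 × 2.2 μs = 8.274 μs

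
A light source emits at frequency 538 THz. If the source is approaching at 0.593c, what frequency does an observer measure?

β = v/c = 0.593
(1+β)/(1-β) = 1.593/0.407 = 3.914
Doppler factor = √(3.914) = 1.978
f_obs = 538 × 1.978 = 1064 THz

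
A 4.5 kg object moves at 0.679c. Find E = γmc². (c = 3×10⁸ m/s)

γ = 1/√(1 - 0.679²) = 1.3621
mc² = 4.5 × (3×10⁸)² = 4.050×10¹⁷ J
E = γmc² = 1.3621 × 4.050×10¹⁷ = 5.517×10¹⁷ J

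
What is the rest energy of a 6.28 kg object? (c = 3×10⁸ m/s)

c² = (3×10⁸)² = 9.000×10¹⁶ m²/s²
E₀ = mc² = 6.28 × 9.000×10¹⁶ = 5.652×10¹⁷ J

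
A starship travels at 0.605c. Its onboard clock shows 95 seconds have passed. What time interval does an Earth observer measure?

Proper time Δt₀ = 95 seconds
γ = 1/√(1 - 0.605²) = 1.256
Δt = γΔt₀ = 1.256 × 95 = 119.3 seconds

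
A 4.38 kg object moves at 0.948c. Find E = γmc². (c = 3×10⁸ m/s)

γ = 1/√(1 - 0.948²) = 3.142
mc² = 4.38 × (3×10⁸)² = 3.942×10¹⁷ J
E = γmc² = 3.142 × 3.942×10¹⁷ = 1.239×10¹⁸ J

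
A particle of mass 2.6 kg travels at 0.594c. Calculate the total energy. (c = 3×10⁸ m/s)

γ = 1/√(1 - 0.594²) = 1.243
mc² = 2.6 × (3×10⁸)² = 2.340×10¹⁷ J
E = γmc² = 1.243 × 2.340×10¹⁷ = 2.909×10¹⁷ J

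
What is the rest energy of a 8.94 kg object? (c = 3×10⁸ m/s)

c² = (3×10⁸)² = 9.000×10¹⁶ m²/s²
E₀ = mc² = 8.94 × 9.000×10¹⁶ = 8.046×10¹⁷ J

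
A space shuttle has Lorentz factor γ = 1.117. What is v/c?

From γ = 1/√(1 - v²/c²):
1/γ² = 1/1.117² = 0.80148
v²/c² = 1 - 0.80148 = 0.19852
v/c = √(0.19852) = 0.4456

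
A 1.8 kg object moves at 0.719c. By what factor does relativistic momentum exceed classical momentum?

p_rel = γmv, p_class = mv
Ratio = γ = 1/√(1 - 0.719²) = 1.439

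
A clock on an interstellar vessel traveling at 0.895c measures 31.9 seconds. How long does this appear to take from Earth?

Proper time Δt₀ = 31.9 seconds
γ = 1/√(1 - 0.895²) = 2.2418
Δt = γΔt₀ = 2.2418 × 31.9 = 71.51 seconds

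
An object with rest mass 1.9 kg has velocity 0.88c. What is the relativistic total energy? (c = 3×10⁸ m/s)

γ = 1/√(1 - 0.88²) = 2.105
mc² = 1.9 × (3×10⁸)² = 1.710×10¹⁷ J
E = γmc² = 2.105 × 1.710×10¹⁷ = 3.600×10¹⁷ J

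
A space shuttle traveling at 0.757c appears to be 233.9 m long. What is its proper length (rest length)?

Contracted length L = 233.9 m
γ = 1/√(1 - 0.757²) = 1.5304
L₀ = γL = 1.5304 × 233.9 = 358.0 m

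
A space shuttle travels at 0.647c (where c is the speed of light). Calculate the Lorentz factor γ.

v/c = 0.647, so (v/c)² = 0.418609
1 - (v/c)² = 0.581391
γ = 1/√(0.581391) = 1.311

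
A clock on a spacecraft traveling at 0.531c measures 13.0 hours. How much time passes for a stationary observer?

Proper time Δt₀ = 13.0 hours
γ = 1/√(1 - 0.531²) = 1.180
Δt = γΔt₀ = 1.180 × 13.0 = 15.34 hours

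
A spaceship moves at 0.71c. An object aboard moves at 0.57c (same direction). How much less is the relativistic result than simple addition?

Classical: u' + v = 0.57 + 0.71 = 1.28c
Relativistic: u = (0.57 + 0.71)/(1 + 0.4047) = 1.28/1.4047 = 0.9112c
Difference: 1.28 - 0.9112 = 0.3688c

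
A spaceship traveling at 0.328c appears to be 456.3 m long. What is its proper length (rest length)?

Contracted length L = 456.3 m
γ = 1/√(1 - 0.328²) = 1.0586
L₀ = γL = 1.0586 × 456.3 = 483.0 m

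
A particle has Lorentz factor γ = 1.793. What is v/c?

From γ = 1/√(1 - v²/c²):
1/γ² = 1/1.793² = 0.3111
v²/c² = 1 - 0.3111 = 0.6889
v/c = √(0.6889) = 0.8300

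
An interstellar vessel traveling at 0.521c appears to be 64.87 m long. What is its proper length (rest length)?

Contracted length L = 64.87 m
γ = 1/√(1 - 0.521²) = 1.1716
L₀ = γL = 1.1716 × 64.87 = 76.00 m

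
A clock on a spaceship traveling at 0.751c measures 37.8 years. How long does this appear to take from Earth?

Proper time Δt₀ = 37.8 years
γ = 1/√(1 - 0.751²) = 1.5145
Δt = γΔt₀ = 1.5145 × 37.8 = 57.25 years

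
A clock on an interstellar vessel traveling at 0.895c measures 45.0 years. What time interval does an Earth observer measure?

Proper time Δt₀ = 45.0 years
γ = 1/√(1 - 0.895²) = 2.242
Δt = γΔt₀ = 2.242 × 45.0 = 100.9 years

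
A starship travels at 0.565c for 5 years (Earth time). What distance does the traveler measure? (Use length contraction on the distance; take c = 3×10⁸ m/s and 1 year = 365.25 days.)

Earth distance: d = v × t = 0.565c × 5 yr = 2.675×10¹⁶ m
γ = 1.212
d' = d/γ = 2.675×10¹⁶/1.212 = 2.207×10¹⁶ m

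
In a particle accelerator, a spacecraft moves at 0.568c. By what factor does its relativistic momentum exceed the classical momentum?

p_rel = γmv, p_class = mv
Ratio = γ = 1/√(1 - 0.568²)
= 1/√(0.677376) = 1.215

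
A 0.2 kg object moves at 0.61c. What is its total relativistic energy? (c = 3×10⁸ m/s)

γ = 1/√(1 - 0.61²) = 1.262
mc² = 0.2 × (3×10⁸)² = 1.800×10¹⁶ J
E = γmc² = 1.262 × 1.800×10¹⁶ = 2.272×10¹⁶ J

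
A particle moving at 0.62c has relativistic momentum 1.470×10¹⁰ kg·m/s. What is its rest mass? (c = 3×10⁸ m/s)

γ = 1/√(1 - 0.62²) = 1.2745
v = 0.62 × 3×10⁸ = 1.860×10⁸ m/s
m = p/(γv) = 1.470×10¹⁰/(1.2745 × 1.860×10⁸) = 62.01 kg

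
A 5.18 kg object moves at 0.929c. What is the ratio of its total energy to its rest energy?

E = γmc², E₀ = mc²
E/E₀ = γ = 1/√(1 - 0.929²) = 2.702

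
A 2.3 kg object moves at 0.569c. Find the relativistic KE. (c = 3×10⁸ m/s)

γ = 1/√(1 - 0.569²) = 1.21605
γ - 1 = 0.21605
KE = (γ-1)mc² = 0.21605 × 2.3 × (3×10⁸)² = 4.472×10¹⁶ J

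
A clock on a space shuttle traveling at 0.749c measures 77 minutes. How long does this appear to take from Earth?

Proper time Δt₀ = 77 minutes
γ = 1/√(1 - 0.749²) = 1.509
Δt = γΔt₀ = 1.509 × 77 = 116.2 minutes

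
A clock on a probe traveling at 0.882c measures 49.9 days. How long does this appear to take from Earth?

Proper time Δt₀ = 49.9 days
γ = 1/√(1 - 0.882²) = 2.122
Δt = γΔt₀ = 2.122 × 49.9 = 105.9 days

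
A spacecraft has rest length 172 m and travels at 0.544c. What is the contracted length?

Proper length L₀ = 172 m
γ = 1/√(1 - 0.544²) = 1.192
L = L₀/γ = 172/1.192 = 144.3 m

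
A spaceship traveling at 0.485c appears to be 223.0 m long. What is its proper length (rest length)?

Contracted length L = 223.0 m
γ = 1/√(1 - 0.485²) = 1.1435
L₀ = γL = 1.1435 × 223.0 = 255.0 m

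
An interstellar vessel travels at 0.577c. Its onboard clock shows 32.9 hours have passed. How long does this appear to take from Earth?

Proper time Δt₀ = 32.9 hours
γ = 1/√(1 - 0.577²) = 1.2244
Δt = γΔt₀ = 1.2244 × 32.9 = 40.28 hours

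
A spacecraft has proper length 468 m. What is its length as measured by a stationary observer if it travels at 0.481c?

Proper length L₀ = 468 m
γ = 1/√(1 - 0.481²) = 1.1406
L = L₀/γ = 468/1.1406 = 410.3 m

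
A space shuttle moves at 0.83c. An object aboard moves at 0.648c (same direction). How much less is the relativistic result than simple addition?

Classical: u' + v = 0.648 + 0.83 = 1.478c
Relativistic: u = (0.648 + 0.83)/(1 + 0.53784) = 1.478/1.53784 = 0.9611c
Difference: 1.478 - 0.9611 = 0.5169c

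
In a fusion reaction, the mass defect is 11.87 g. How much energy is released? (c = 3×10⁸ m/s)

Convert mass defect: Δm = 11.87 g = 0.01187 kg
E = Δm·c² = 0.01187 × (3×10⁸)²
= 0.01187 × 9×10¹⁶ = 1.068×10¹⁵ J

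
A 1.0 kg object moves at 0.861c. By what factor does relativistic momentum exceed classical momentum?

p_rel = γmv, p_class = mv
Ratio = γ = 1/√(1 - 0.861²) = 1.966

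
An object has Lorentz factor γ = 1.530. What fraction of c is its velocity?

From γ = 1/√(1 - v²/c²):
1/γ² = 1/1.530² = 0.4272
v²/c² = 1 - 0.4272 = 0.5728
v/c = √(0.5728) = 0.7568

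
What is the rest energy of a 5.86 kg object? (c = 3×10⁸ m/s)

c² = (3×10⁸)² = 9.000×10¹⁶ m²/s²
E₀ = mc² = 5.86 × 9.000×10¹⁶ = 5.274×10¹⁷ J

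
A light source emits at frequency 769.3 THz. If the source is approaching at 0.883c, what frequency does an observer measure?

β = v/c = 0.883
(1+β)/(1-β) = 1.883/0.117 = 16.094
Doppler factor = √(16.094) = 4.012
f_obs = 769.3 × 4.012 = 3086 THz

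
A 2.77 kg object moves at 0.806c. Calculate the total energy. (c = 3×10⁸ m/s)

γ = 1/√(1 - 0.806²) = 1.6894
mc² = 2.77 × (3×10⁸)² = 2.493×10¹⁷ J
E = γmc² = 1.6894 × 2.493×10¹⁷ = 4.212×10¹⁷ J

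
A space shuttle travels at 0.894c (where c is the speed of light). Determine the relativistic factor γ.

v/c = 0.894, so (v/c)² = 0.799236
1 - (v/c)² = 0.200764
γ = 1/√(0.200764) = 2.232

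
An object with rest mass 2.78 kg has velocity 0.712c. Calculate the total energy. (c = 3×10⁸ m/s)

γ = 1/√(1 - 0.712²) = 1.424
mc² = 2.78 × (3×10⁸)² = 2.502×10¹⁷ J
E = γmc² = 1.424 × 2.502×10¹⁷ = 3.563×10¹⁷ J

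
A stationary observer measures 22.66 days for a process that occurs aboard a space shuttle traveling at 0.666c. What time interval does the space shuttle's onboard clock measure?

Dilated time Δt = 22.66 days
γ = 1/√(1 - 0.666²) = 1.341
Δt₀ = Δt/γ = 22.66/1.341 = 16.90 days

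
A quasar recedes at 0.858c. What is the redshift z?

β = 0.858
(1+β)/(1-β) = 1.858/0.142 = 13.08
√(13.08) = 3.617
z = 3.617 - 1 = 2.617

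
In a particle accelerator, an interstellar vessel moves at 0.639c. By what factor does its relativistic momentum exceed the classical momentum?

p_rel = γmv, p_class = mv
Ratio = γ = 1/√(1 - 0.639²)
= 1/√(0.591679) = 1.300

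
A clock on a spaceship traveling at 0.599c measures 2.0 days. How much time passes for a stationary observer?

Proper time Δt₀ = 2.0 days
γ = 1/√(1 - 0.599²) = 1.249
Δt = γΔt₀ = 1.249 × 2.0 = 2.498 days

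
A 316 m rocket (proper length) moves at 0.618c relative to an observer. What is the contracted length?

Proper length L₀ = 316 m
γ = 1/√(1 - 0.618²) = 1.272
L = L₀/γ = 316/1.272 = 248.4 m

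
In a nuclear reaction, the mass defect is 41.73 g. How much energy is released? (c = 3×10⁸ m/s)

Convert mass defect: Δm = 41.73 g = 0.04173 kg
E = Δm·c² = 0.04173 × (3×10⁸)²
= 0.04173 × 9×10¹⁶ = 3.756×10¹⁵ J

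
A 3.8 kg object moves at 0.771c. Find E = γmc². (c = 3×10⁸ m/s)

γ = 1/√(1 - 0.771²) = 1.5703
mc² = 3.8 × (3×10⁸)² = 3.420×10¹⁷ J
E = γmc² = 1.5703 × 3.420×10¹⁷ = 5.370×10¹⁷ J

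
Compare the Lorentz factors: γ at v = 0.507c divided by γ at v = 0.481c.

γ₁ = 1/√(1 - 0.507²) = 1.160
γ₂ = 1/√(1 - 0.481²) = 1.141
γ₁/γ₂ = 1.160/1.141 = 1.017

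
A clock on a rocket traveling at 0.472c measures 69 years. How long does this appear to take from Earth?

Proper time Δt₀ = 69 years
γ = 1/√(1 - 0.472²) = 1.1343
Δt = γΔt₀ = 1.1343 × 69 = 78.27 years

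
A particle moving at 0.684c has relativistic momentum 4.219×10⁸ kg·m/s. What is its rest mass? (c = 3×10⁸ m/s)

γ = 1/√(1 - 0.684²) = 1.371
v = 0.684 × 3×10⁸ = 2.052×10⁸ m/s
m = p/(γv) = 4.219×10⁸/(1.371 × 2.052×10⁸) = 1.500 kg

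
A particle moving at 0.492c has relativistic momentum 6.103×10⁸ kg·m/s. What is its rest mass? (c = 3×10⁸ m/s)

γ = 1/√(1 - 0.492²) = 1.1486
v = 0.492 × 3×10⁸ = 1.476×10⁸ m/s
m = p/(γv) = 6.103×10⁸/(1.1486 × 1.476×10⁸) = 3.600 kg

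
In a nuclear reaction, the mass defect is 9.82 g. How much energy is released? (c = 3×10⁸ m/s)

Convert mass defect: Δm = 9.82 g = 0.00982 kg
E = Δm·c² = 0.00982 × (3×10⁸)²
= 0.00982 × 9×10¹⁶ = 8.838×10¹⁴ J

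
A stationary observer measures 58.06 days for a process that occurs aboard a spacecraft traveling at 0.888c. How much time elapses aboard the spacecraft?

Dilated time Δt = 58.06 days
γ = 1/√(1 - 0.888²) = 2.1747
Δt₀ = Δt/γ = 58.06/2.1747 = 26.70 days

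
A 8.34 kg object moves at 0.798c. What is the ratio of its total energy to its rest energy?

E = γmc², E₀ = mc²
E/E₀ = γ = 1/√(1 - 0.798²) = 1.659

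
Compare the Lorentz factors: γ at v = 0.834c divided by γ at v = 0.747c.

γ₁ = 1/√(1 - 0.834²) = 1.812
γ₂ = 1/√(1 - 0.747²) = 1.504
γ₁/γ₂ = 1.812/1.504 = 1.205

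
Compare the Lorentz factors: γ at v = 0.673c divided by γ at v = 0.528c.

γ₁ = 1/√(1 - 0.673²) = 1.352
γ₂ = 1/√(1 - 0.528²) = 1.178
γ₁/γ₂ = 1.352/1.178 = 1.148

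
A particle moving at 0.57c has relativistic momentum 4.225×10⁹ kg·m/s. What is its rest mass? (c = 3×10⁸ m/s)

γ = 1/√(1 - 0.57²) = 1.217
v = 0.57 × 3×10⁸ = 1.710×10⁸ m/s
m = p/(γv) = 4.225×10⁹/(1.217 × 1.710×10⁸) = 20.30 kg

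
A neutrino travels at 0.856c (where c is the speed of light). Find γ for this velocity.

v/c = 0.856, so (v/c)² = 0.732736
1 - (v/c)² = 0.267264
γ = 1/√(0.267264) = 1.934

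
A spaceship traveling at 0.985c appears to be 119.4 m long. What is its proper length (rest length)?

Contracted length L = 119.4 m
γ = 1/√(1 - 0.985²) = 5.7953
L₀ = γL = 5.7953 × 119.4 = 692.0 m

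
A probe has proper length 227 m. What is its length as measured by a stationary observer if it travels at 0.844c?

Proper length L₀ = 227 m
γ = 1/√(1 - 0.844²) = 1.8645
L = L₀/γ = 227/1.8645 = 121.7 m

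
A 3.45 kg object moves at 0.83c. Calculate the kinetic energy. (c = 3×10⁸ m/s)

γ = 1/√(1 - 0.83²) = 1.7929
γ - 1 = 0.7929
KE = (γ-1)mc² = 0.7929 × 3.45 × (3×10⁸)² = 2.462×10¹⁷ J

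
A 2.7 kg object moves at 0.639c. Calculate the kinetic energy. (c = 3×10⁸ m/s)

γ = 1/√(1 - 0.639²) = 1.30004
γ - 1 = 0.30004
KE = (γ-1)mc² = 0.30004 × 2.7 × (3×10⁸)² = 7.291×10¹⁶ J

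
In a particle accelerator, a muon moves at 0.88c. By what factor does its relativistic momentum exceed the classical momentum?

p_rel = γmv, p_class = mv
Ratio = γ = 1/√(1 - 0.88²)
= 1/√(0.2256) = 2.105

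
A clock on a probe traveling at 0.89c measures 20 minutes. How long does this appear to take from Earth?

Proper time Δt₀ = 20 minutes
γ = 1/√(1 - 0.89²) = 2.193
Δt = γΔt₀ = 2.193 × 20 = 43.86 minutes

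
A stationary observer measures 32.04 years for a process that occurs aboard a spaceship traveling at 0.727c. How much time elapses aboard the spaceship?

Dilated time Δt = 32.04 years
γ = 1/√(1 - 0.727²) = 1.4564
Δt₀ = Δt/γ = 32.04/1.4564 = 22.00 years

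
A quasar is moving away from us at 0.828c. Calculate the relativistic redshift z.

β = 0.828
(1+β)/(1-β) = 1.828/0.172 = 10.63
√(10.63) = 3.260
z = 3.260 - 1 = 2.260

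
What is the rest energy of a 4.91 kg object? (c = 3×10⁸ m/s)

c² = (3×10⁸)² = 9.000×10¹⁶ m²/s²
E₀ = mc² = 4.91 × 9.000×10¹⁶ = 4.419×10¹⁷ J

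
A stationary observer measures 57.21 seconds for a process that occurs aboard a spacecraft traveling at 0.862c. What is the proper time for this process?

Dilated time Δt = 57.21 seconds
γ = 1/√(1 - 0.862²) = 1.973
Δt₀ = Δt/γ = 57.21/1.973 = 29.00 seconds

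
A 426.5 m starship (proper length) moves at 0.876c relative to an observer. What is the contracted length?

Proper length L₀ = 426.5 m
γ = 1/√(1 - 0.876²) = 2.073
L = L₀/γ = 426.5/2.073 = 205.7 m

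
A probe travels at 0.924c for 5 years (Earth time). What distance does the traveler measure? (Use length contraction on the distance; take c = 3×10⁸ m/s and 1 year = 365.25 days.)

Earth distance: d = v × t = 0.924c × 5 yr = 4.374×10¹⁶ m
γ = 2.615
d' = d/γ = 4.374×10¹⁶/2.615 = 1.673×10¹⁶ m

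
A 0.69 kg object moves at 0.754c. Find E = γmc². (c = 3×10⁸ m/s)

γ = 1/√(1 - 0.754²) = 1.5224
mc² = 0.69 × (3×10⁸)² = 6.210×10¹⁶ J
E = γmc² = 1.5224 × 6.210×10¹⁶ = 9.454×10¹⁶ J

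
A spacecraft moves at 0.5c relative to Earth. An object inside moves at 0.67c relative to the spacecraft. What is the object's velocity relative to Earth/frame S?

u = (u' + v)/(1 + u'v/c²)
Numerator: 0.67 + 0.5 = 1.17
Denominator: 1 + 0.335 = 1.335
u = 1.17/1.335 = 0.8764c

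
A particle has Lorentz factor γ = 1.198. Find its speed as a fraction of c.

From γ = 1/√(1 - v²/c²):
1/γ² = 1/1.198² = 0.69677
v²/c² = 1 - 0.69677 = 0.30323
v/c = √(0.30323) = 0.5507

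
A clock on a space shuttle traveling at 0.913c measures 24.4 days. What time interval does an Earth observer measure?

Proper time Δt₀ = 24.4 days
γ = 1/√(1 - 0.913²) = 2.4512
Δt = γΔt₀ = 2.4512 × 24.4 = 59.81 days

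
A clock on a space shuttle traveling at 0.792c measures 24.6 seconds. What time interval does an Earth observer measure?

Proper time Δt₀ = 24.6 seconds
γ = 1/√(1 - 0.792²) = 1.638
Δt = γΔt₀ = 1.638 × 24.6 = 40.29 seconds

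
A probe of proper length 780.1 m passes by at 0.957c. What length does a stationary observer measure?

Proper length L₀ = 780.1 m
γ = 1/√(1 - 0.957²) = 3.447
L = L₀/γ = 780.1/3.447 = 226.3 m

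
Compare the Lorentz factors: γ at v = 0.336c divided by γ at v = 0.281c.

γ₁ = 1/√(1 - 0.336²) = 1.062
γ₂ = 1/√(1 - 0.281²) = 1.042
γ₁/γ₂ = 1.062/1.042 = 1.019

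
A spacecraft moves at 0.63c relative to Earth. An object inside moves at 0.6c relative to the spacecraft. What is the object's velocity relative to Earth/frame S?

u = (u' + v)/(1 + u'v/c²)
Numerator: 0.6 + 0.63 = 1.23
Denominator: 1 + 0.378 = 1.378
u = 1.23/1.378 = 0.8926c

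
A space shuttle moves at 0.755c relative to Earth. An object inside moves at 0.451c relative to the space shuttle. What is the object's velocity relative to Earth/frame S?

u = (u' + v)/(1 + u'v/c²)
Numerator: 0.451 + 0.755 = 1.206
Denominator: 1 + 0.340505 = 1.340505
u = 1.206/1.340505 = 0.8997c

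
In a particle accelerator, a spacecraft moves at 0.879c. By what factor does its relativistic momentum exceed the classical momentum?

p_rel = γmv, p_class = mv
Ratio = γ = 1/√(1 - 0.879²)
= 1/√(0.227359) = 2.097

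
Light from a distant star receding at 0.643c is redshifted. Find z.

β = 0.643
(1+β)/(1-β) = 1.643/0.357 = 4.602
√(4.602) = 2.145
z = 2.145 - 1 = 1.145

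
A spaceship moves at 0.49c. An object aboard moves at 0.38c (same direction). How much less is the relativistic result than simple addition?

Classical: u' + v = 0.38 + 0.49 = 0.87c
Relativistic: u = (0.38 + 0.49)/(1 + 0.1862) = 0.87/1.1862 = 0.7334c
Difference: 0.87 - 0.7334 = 0.1366c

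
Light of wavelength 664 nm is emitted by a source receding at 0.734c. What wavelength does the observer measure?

β = 0.734
Wavelength Doppler factor = √(1.734/0.266) = √(6.519) = 2.553
λ_obs = 664 × 2.553 = 1695 nm (redshift)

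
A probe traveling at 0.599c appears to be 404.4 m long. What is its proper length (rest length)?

Contracted length L = 404.4 m
γ = 1/√(1 - 0.599²) = 1.2488
L₀ = γL = 1.2488 × 404.4 = 505.0 m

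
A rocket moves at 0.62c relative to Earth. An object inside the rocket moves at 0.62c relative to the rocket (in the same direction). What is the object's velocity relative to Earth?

u = (u' + v)/(1 + u'v/c²)
Numerator: 0.62 + 0.62 = 1.24
Denominator: 1 + 0.3844 = 1.3844
u = 1.24/1.3844 = 0.8957c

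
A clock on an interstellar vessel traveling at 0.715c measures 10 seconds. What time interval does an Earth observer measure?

Proper time Δt₀ = 10 seconds
γ = 1/√(1 - 0.715²) = 1.430
Δt = γΔt₀ = 1.430 × 10 = 14.30 seconds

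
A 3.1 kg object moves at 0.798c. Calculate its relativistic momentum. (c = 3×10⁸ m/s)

γ = 1/√(1 - 0.798²) = 1.659
v = 0.798 × 3×10⁸ = 2.394×10⁸ m/s
p = γmv = 1.659 × 3.1 × 2.394×10⁸ = 1.231×10⁹ kg·m/s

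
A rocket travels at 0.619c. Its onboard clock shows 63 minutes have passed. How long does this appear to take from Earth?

Proper time Δt₀ = 63 minutes
γ = 1/√(1 - 0.619²) = 1.27325
Δt = γΔt₀ = 1.27325 × 63 = 80.21 minutes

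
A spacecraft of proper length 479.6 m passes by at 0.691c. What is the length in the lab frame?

Proper length L₀ = 479.6 m
γ = 1/√(1 - 0.691²) = 1.3834
L = L₀/γ = 479.6/1.3834 = 346.7 m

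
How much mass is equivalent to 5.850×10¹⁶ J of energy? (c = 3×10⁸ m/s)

From E = mc², we get m = E/c²
c² = (3×10⁸)² = 9×10¹⁶ m²/s²
m = 5.850×10¹⁶ / 9×10¹⁶ = 0.6500 kg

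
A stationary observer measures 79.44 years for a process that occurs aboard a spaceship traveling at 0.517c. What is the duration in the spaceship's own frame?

Dilated time Δt = 79.44 years
γ = 1/√(1 - 0.517²) = 1.1682
Δt₀ = Δt/γ = 79.44/1.1682 = 68.00 years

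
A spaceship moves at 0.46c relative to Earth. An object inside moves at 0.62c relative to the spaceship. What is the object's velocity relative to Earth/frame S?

u = (u' + v)/(1 + u'v/c²)
Numerator: 0.62 + 0.46 = 1.08
Denominator: 1 + 0.2852 = 1.2852
u = 1.08/1.2852 = 0.8403c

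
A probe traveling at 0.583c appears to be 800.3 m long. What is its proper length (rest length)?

Contracted length L = 800.3 m
γ = 1/√(1 - 0.583²) = 1.2308
L₀ = γL = 1.2308 × 800.3 = 985.0 m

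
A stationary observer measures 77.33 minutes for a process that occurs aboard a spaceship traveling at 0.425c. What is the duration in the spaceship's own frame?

Dilated time Δt = 77.33 minutes
γ = 1/√(1 - 0.425²) = 1.1047
Δt₀ = Δt/γ = 77.33/1.1047 = 70.00 minutes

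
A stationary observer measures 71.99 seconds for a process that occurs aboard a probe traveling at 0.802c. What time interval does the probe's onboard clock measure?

Dilated time Δt = 71.99 seconds
γ = 1/√(1 - 0.802²) = 1.674
Δt₀ = Δt/γ = 71.99/1.674 = 43.00 seconds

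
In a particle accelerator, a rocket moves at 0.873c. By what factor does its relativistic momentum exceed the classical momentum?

p_rel = γmv, p_class = mv
Ratio = γ = 1/√(1 - 0.873²)
= 1/√(0.237871) = 2.050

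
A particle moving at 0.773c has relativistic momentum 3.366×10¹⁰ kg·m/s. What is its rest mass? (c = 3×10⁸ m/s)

γ = 1/√(1 - 0.773²) = 1.5763
v = 0.773 × 3×10⁸ = 2.319×10⁸ m/s
m = p/(γv) = 3.366×10¹⁰/(1.5763 × 2.319×10⁸) = 92.08 kg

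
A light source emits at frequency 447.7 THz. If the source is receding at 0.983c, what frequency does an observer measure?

β = v/c = 0.983
(1-β)/(1+β) = 0.017/1.983 = 0.008573
Doppler factor = √(0.008573) = 0.09259
f_obs = 447.7 × 0.09259 = 41.45 THz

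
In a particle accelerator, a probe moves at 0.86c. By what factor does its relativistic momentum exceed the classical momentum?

p_rel = γmv, p_class = mv
Ratio = γ = 1/√(1 - 0.86²)
= 1/√(0.2604) = 1.960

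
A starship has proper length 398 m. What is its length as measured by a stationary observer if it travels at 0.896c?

Proper length L₀ = 398 m
γ = 1/√(1 - 0.896²) = 2.252
L = L₀/γ = 398/2.252 = 176.7 m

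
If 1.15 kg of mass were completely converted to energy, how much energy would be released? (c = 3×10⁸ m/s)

Using E = mc²:
c² = (3×10⁸)² = 9×10¹⁶ m²/s²
E = 1.15 × 9×10¹⁶ = 1.035×10¹⁷ J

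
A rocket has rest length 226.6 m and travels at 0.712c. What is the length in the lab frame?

Proper length L₀ = 226.6 m
γ = 1/√(1 - 0.712²) = 1.424
L = L₀/γ = 226.6/1.424 = 159.1 m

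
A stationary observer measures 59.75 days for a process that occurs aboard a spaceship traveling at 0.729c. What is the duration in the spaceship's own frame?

Dilated time Δt = 59.75 days
γ = 1/√(1 - 0.729²) = 1.461
Δt₀ = Δt/γ = 59.75/1.461 = 40.90 days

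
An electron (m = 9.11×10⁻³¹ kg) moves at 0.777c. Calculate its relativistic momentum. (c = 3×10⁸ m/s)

γ = 1/√(1 - 0.777²) = 1.5886
v = 0.777 × 3×10⁸ = 2.331×10⁸ m/s
p = γmv = 1.5886 × 9.11×10⁻³¹ × 2.331×10⁸ = 3.373×10⁻²² kg·m/s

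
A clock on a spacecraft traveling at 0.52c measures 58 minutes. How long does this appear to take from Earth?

Proper time Δt₀ = 58 minutes
γ = 1/√(1 - 0.52²) = 1.1707
Δt = γΔt₀ = 1.1707 × 58 = 67.90 minutes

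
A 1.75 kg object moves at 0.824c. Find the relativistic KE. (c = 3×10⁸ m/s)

γ = 1/√(1 - 0.824²) = 1.7649
γ - 1 = 0.7649
KE = (γ-1)mc² = 0.7649 × 1.75 × (3×10⁸)² = 1.205×10¹⁷ J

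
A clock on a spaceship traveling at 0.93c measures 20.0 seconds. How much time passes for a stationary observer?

Proper time Δt₀ = 20.0 seconds
γ = 1/√(1 - 0.93²) = 2.7206
Δt = γΔt₀ = 2.7206 × 20.0 = 54.41 seconds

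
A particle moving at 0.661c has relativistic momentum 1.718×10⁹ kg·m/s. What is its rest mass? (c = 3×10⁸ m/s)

γ = 1/√(1 - 0.661²) = 1.3326
v = 0.661 × 3×10⁸ = 1.983×10⁸ m/s
m = p/(γv) = 1.718×10⁹/(1.3326 × 1.983×10⁸) = 6.501 kg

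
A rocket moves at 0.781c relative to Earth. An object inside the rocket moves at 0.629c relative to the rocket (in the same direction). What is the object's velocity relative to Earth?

u = (u' + v)/(1 + u'v/c²)
Numerator: 0.629 + 0.781 = 1.41
Denominator: 1 + 0.491249 = 1.491249
u = 1.41/1.491249 = 0.9455c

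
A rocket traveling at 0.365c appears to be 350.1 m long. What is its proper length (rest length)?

Contracted length L = 350.1 m
γ = 1/√(1 - 0.365²) = 1.074
L₀ = γL = 1.074 × 350.1 = 376.0 m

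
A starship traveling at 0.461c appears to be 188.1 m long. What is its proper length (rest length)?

Contracted length L = 188.1 m
γ = 1/√(1 - 0.461²) = 1.127
L₀ = γL = 1.127 × 188.1 = 212.0 m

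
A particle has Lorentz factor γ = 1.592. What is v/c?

From γ = 1/√(1 - v²/c²):
1/γ² = 1/1.592² = 0.3946
v²/c² = 1 - 0.3946 = 0.6054
v/c = √(0.6054) = 0.7781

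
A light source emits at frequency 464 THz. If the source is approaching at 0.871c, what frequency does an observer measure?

β = v/c = 0.871
(1+β)/(1-β) = 1.871/0.129 = 14.50
Doppler factor = √(14.50) = 3.808
f_obs = 464 × 3.808 = 1767 THz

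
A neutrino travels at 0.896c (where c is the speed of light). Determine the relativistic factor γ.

v/c = 0.896, so (v/c)² = 0.802816
1 - (v/c)² = 0.197184
γ = 1/√(0.197184) = 2.252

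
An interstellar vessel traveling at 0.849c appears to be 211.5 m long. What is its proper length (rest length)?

Contracted length L = 211.5 m
γ = 1/√(1 - 0.849²) = 1.8925
L₀ = γL = 1.8925 × 211.5 = 400.3 m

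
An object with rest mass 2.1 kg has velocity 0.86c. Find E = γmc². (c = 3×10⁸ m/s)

γ = 1/√(1 - 0.86²) = 1.960
mc² = 2.1 × (3×10⁸)² = 1.890×10¹⁷ J
E = γmc² = 1.960 × 1.890×10¹⁷ = 3.704×10¹⁷ J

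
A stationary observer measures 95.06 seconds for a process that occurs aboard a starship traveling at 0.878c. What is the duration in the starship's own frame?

Dilated time Δt = 95.06 seconds
γ = 1/√(1 - 0.878²) = 2.0892
Δt₀ = Δt/γ = 95.06/2.0892 = 45.50 seconds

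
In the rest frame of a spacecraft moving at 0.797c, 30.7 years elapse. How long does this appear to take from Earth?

Proper time Δt₀ = 30.7 years
γ = 1/√(1 - 0.797²) = 1.6557
Δt = γΔt₀ = 1.6557 × 30.7 = 50.83 years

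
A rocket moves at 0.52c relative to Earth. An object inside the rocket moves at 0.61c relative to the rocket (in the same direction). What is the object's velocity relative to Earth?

u = (u' + v)/(1 + u'v/c²)
Numerator: 0.61 + 0.52 = 1.13
Denominator: 1 + 0.3172 = 1.3172
u = 1.13/1.3172 = 0.8579c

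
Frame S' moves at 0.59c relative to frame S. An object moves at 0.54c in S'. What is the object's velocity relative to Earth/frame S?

u = (u' + v)/(1 + u'v/c²)
Numerator: 0.54 + 0.59 = 1.13
Denominator: 1 + 0.3186 = 1.3186
u = 1.13/1.3186 = 0.8570c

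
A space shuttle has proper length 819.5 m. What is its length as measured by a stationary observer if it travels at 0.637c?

Proper length L₀ = 819.5 m
γ = 1/√(1 - 0.637²) = 1.2972
L = L₀/γ = 819.5/1.2972 = 631.7 m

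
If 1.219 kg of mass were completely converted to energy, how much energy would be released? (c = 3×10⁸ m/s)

Using E = mc²:
c² = (3×10⁸)² = 9×10¹⁶ m²/s²
E = 1.219 × 9×10¹⁶ = 1.097×10¹⁷ J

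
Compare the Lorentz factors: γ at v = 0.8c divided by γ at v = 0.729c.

γ₁ = 1/√(1 - 0.8²) = 1.667
γ₂ = 1/√(1 - 0.729²) = 1.461
γ₁/γ₂ = 1.667/1.461 = 1.141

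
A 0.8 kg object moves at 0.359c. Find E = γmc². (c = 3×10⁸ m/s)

γ = 1/√(1 - 0.359²) = 1.0714
mc² = 0.8 × (3×10⁸)² = 7.200×10¹⁶ J
E = γmc² = 1.0714 × 7.200×10¹⁶ = 7.714×10¹⁶ J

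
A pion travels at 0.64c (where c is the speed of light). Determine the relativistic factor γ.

v/c = 0.64, so (v/c)² = 0.4096
1 - (v/c)² = 0.5904
γ = 1/√(0.5904) = 1.301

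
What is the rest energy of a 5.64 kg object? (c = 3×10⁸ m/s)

c² = (3×10⁸)² = 9.000×10¹⁶ m²/s²
E₀ = mc² = 5.64 × 9.000×10¹⁶ = 5.076×10¹⁷ J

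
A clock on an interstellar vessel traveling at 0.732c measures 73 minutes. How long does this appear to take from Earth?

Proper time Δt₀ = 73 minutes
γ = 1/√(1 - 0.732²) = 1.4678
Δt = γΔt₀ = 1.4678 × 73 = 107.1 minutes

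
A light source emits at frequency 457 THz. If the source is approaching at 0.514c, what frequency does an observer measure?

β = v/c = 0.514
(1+β)/(1-β) = 1.514/0.486 = 3.115
Doppler factor = √(3.115) = 1.765
f_obs = 457 × 1.765 = 806.6 THz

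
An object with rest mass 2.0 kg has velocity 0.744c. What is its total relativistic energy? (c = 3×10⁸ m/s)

γ = 1/√(1 - 0.744²) = 1.4966
mc² = 2.0 × (3×10⁸)² = 1.800×10¹⁷ J
E = γmc² = 1.4966 × 1.800×10¹⁷ = 2.694×10¹⁷ J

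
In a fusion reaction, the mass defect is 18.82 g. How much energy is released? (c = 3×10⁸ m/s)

Convert mass defect: Δm = 18.82 g = 0.01882 kg
E = Δm·c² = 0.01882 × (3×10⁸)²
= 0.01882 × 9×10¹⁶ = 1.694×10¹⁵ J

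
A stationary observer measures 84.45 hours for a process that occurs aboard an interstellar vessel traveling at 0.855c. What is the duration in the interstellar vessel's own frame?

Dilated time Δt = 84.45 hours
γ = 1/√(1 - 0.855²) = 1.928
Δt₀ = Δt/γ = 84.45/1.928 = 43.80 hours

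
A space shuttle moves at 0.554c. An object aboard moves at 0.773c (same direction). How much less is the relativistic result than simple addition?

Classical: u' + v = 0.773 + 0.554 = 1.327c
Relativistic: u = (0.773 + 0.554)/(1 + 0.428242) = 1.327/1.428242 = 0.9291c
Difference: 1.327 - 0.9291 = 0.3979c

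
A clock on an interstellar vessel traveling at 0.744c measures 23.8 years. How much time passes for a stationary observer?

Proper time Δt₀ = 23.8 years
γ = 1/√(1 - 0.744²) = 1.4966
Δt = γΔt₀ = 1.4966 × 23.8 = 35.62 years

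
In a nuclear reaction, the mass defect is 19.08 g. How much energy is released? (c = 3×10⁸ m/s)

Convert mass defect: Δm = 19.08 g = 0.01908 kg
E = Δm·c² = 0.01908 × (3×10⁸)²
= 0.01908 × 9×10¹⁶ = 1.717×10¹⁵ J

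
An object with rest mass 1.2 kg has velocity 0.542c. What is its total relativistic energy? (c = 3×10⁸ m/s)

γ = 1/√(1 - 0.542²) = 1.190
mc² = 1.2 × (3×10⁸)² = 1.080×10¹⁷ J
E = γmc² = 1.190 × 1.080×10¹⁷ = 1.285×10¹⁷ J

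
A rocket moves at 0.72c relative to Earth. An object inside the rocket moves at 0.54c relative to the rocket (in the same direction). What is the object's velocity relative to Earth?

u = (u' + v)/(1 + u'v/c²)
Numerator: 0.54 + 0.72 = 1.26
Denominator: 1 + 0.3888 = 1.3888
u = 1.26/1.3888 = 0.9073c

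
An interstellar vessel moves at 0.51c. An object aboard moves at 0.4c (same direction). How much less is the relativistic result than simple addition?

Classical: u' + v = 0.4 + 0.51 = 0.91c
Relativistic: u = (0.4 + 0.51)/(1 + 0.204) = 0.91/1.204 = 0.7558c
Difference: 0.91 - 0.7558 = 0.1542c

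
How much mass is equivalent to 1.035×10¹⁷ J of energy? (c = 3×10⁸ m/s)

From E = mc², we get m = E/c²
c² = (3×10⁸)² = 9×10¹⁶ m²/s²
m = 1.035×10¹⁷ / 9×10¹⁶ = 1.150 kg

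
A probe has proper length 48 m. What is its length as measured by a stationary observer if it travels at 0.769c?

Proper length L₀ = 48 m
γ = 1/√(1 - 0.769²) = 1.5643
L = L₀/γ = 48/1.5643 = 30.68 m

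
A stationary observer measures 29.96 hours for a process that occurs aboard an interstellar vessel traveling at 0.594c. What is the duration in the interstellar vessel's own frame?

Dilated time Δt = 29.96 hours
γ = 1/√(1 - 0.594²) = 1.243
Δt₀ = Δt/γ = 29.96/1.243 = 24.10 hours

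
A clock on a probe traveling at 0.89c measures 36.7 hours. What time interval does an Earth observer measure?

Proper time Δt₀ = 36.7 hours
γ = 1/√(1 - 0.89²) = 2.1932
Δt = γΔt₀ = 2.1932 × 36.7 = 80.49 hours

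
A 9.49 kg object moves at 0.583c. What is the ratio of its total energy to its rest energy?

E = γmc², E₀ = mc²
E/E₀ = γ = 1/√(1 - 0.583²) = 1.231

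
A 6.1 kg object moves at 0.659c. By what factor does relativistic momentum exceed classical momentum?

p_rel = γmv, p_class = mv
Ratio = γ = 1/√(1 - 0.659²) = 1.330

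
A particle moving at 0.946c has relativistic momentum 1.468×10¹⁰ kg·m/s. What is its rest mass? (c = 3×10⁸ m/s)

γ = 1/√(1 - 0.946²) = 3.085
v = 0.946 × 3×10⁸ = 2.838×10⁸ m/s
m = p/(γv) = 1.468×10¹⁰/(3.085 × 2.838×10⁸) = 16.77 kg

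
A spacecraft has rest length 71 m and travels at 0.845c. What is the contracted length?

Proper length L₀ = 71 m
γ = 1/√(1 - 0.845²) = 1.870
L = L₀/γ = 71/1.870 = 37.97 m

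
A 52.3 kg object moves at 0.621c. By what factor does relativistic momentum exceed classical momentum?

p_rel = γmv, p_class = mv
Ratio = γ = 1/√(1 - 0.621²) = 1.276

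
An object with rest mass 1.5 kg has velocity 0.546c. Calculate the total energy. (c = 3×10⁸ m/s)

γ = 1/√(1 - 0.546²) = 1.1936
mc² = 1.5 × (3×10⁸)² = 1.350×10¹⁷ J
E = γmc² = 1.1936 × 1.350×10¹⁷ = 1.611×10¹⁷ J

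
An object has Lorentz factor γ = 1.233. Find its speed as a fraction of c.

From γ = 1/√(1 - v²/c²):
1/γ² = 1/1.233² = 0.6578
v²/c² = 1 - 0.6578 = 0.3422
v/c = √(0.3422) = 0.5850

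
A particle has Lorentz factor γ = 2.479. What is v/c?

From γ = 1/√(1 - v²/c²):
1/γ² = 1/2.479² = 0.1627
v²/c² = 1 - 0.1627 = 0.8373
v/c = √(0.8373) = 0.9150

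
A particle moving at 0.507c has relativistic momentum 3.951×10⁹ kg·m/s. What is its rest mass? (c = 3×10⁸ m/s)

γ = 1/√(1 - 0.507²) = 1.160
v = 0.507 × 3×10⁸ = 1.521×10⁸ m/s
m = p/(γv) = 3.951×10⁹/(1.160 × 1.521×10⁸) = 22.39 kg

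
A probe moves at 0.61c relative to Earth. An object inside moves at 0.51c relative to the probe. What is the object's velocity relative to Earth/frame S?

u = (u' + v)/(1 + u'v/c²)
Numerator: 0.51 + 0.61 = 1.12
Denominator: 1 + 0.3111 = 1.3111
u = 1.12/1.3111 = 0.8542c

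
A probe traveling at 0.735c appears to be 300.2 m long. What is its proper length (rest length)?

Contracted length L = 300.2 m
γ = 1/√(1 - 0.735²) = 1.4748
L₀ = γL = 1.4748 × 300.2 = 442.7 m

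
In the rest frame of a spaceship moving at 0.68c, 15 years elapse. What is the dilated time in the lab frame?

Proper time Δt₀ = 15 years
γ = 1/√(1 - 0.68²) = 1.364
Δt = γΔt₀ = 1.364 × 15 = 20.46 years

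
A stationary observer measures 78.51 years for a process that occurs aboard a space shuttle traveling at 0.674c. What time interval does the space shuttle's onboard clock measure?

Dilated time Δt = 78.51 years
γ = 1/√(1 - 0.674²) = 1.3537
Δt₀ = Δt/γ = 78.51/1.3537 = 58.00 years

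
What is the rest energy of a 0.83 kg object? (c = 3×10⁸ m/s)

c² = (3×10⁸)² = 9.000×10¹⁶ m²/s²
E₀ = mc² = 0.83 × 9.000×10¹⁶ = 7.470×10¹⁶ J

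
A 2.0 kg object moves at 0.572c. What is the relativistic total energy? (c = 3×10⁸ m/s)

γ = 1/√(1 - 0.572²) = 1.219
mc² = 2.0 × (3×10⁸)² = 1.800×10¹⁷ J
E = γmc² = 1.219 × 1.800×10¹⁷ = 2.194×10¹⁷ J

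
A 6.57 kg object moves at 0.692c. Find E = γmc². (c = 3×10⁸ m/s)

γ = 1/√(1 - 0.692²) = 1.3852
mc² = 6.57 × (3×10⁸)² = 5.913×10¹⁷ J
E = γmc² = 1.3852 × 5.913×10¹⁷ = 8.191×10¹⁷ J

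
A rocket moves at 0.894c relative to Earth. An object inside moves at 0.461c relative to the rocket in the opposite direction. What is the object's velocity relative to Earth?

Object's velocity in rocket frame is u' = -0.461c
u = (u' + v)/(1 + u'v/c²) = (v - 0.461)/(1 - 0.461·v/c²)
Numerator: 0.894 - 0.461 = 0.433
Denominator: 1 - 0.412134 = 0.587866
u = 0.433/0.587866 = 0.7366c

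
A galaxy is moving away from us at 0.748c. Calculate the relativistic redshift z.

β = 0.748
(1+β)/(1-β) = 1.748/0.252 = 6.937
√(6.937) = 2.634
z = 2.634 - 1 = 1.634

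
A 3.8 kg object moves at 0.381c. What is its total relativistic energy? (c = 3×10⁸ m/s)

γ = 1/√(1 - 0.381²) = 1.0816
mc² = 3.8 × (3×10⁸)² = 3.420×10¹⁷ J
E = γmc² = 1.0816 × 3.420×10¹⁷ = 3.699×10¹⁷ J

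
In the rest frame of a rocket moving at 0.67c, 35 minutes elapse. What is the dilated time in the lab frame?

Proper time Δt₀ = 35 minutes
γ = 1/√(1 - 0.67²) = 1.347
Δt = γΔt₀ = 1.347 × 35 = 47.15 minutes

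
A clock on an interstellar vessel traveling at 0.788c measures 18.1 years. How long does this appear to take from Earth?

Proper time Δt₀ = 18.1 years
γ = 1/√(1 - 0.788²) = 1.6242
Δt = γΔt₀ = 1.6242 × 18.1 = 29.40 years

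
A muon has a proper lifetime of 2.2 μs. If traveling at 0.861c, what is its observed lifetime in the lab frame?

Proper lifetime τ₀ = 2.2 μs
γ = 1/√(1 - 0.861²) = 1.9662
τ = γτ₀ = 1.9662 × 2.2 μs = 4.326 μs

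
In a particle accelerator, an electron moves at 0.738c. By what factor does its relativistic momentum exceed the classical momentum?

p_rel = γmv, p_class = mv
Ratio = γ = 1/√(1 - 0.738²)
= 1/√(0.455356) = 1.482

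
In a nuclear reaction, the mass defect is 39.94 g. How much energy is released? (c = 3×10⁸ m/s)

Convert mass defect: Δm = 39.94 g = 0.03994 kg
E = Δm·c² = 0.03994 × (3×10⁸)²
= 0.03994 × 9×10¹⁶ = 3.595×10¹⁵ J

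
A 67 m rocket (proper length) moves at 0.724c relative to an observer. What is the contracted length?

Proper length L₀ = 67 m
γ = 1/√(1 - 0.724²) = 1.4497
L = L₀/γ = 67/1.4497 = 46.22 m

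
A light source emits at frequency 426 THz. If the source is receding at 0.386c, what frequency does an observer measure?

β = v/c = 0.386
(1-β)/(1+β) = 0.614/1.386 = 0.4430
Doppler factor = √(0.4430) = 0.6656
f_obs = 426 × 0.6656 = 283.5 THz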